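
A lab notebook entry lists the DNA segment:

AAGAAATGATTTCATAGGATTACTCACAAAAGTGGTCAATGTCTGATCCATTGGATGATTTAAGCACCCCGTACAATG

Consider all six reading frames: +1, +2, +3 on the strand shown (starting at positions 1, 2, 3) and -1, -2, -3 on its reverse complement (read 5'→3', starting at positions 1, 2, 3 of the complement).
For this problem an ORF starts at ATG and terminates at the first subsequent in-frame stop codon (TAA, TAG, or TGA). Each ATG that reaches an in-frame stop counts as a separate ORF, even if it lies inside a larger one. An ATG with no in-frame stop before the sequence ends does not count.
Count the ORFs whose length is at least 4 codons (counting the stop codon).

1

Reverse complement (5'→3'): CATTGTACGGGGTGCTTAAATCATCCAATGGATCAGACATTGACCACTTTTGTGAGTAATCCTATGAAATCATTTCTT
Frame +1: AAG AAA TGA TTT CAT AGG ATT ACT CAC AAA AGT GGT CAA TGT CTG ATC CAT TGG ATG ATT TAA GCA CCC CGT ACA ATG — ATG at 55, stop TAA at 61 → 9 nt.
Frame +2: AGA AAT GAT TTC ATA GGA TTA CTC ACA AAA GTG GTC AAT GTC TGA TCC ATT GGA TGA TTT AAG CAC CCC GTA CAA — no ATG→stop ORF.
Frame +3: GAA ATG ATT TCA TAG GAT TAC TCA CAA AAG TGG TCA ATG TCT GAT CCA TTG GAT GAT TTA AGC ACC CCG TAC AAT — ATG at 6, stop TAG at 15 → 12 nt.
Frame -1: CAT TGT ACG GGG TGC TTA AAT CAT CCA ATG GAT CAG ACA TTG ACC ACT TTT GTG AGT AAT CCT ATG AAA TCA TTT CTT — no ATG→stop ORF.
Frame -2: ATT GTA CGG GGT GCT TAA ATC ATC CAA TGG ATC AGA CAT TGA CCA CTT TTG TGA GTA ATC CTA TGA AAT CAT TTC — no ATG→stop ORF.
Frame -3: TTG TAC GGG GTG CTT AAA TCA TCC AAT GGA TCA GAC ATT GAC CAC TTT TGT GAG TAA TCC TAT GAA ATC ATT TCT — no ATG→stop ORF.
ORFs ≥ 4 codons: frame +3 6–17 (4 codons). Count = 1.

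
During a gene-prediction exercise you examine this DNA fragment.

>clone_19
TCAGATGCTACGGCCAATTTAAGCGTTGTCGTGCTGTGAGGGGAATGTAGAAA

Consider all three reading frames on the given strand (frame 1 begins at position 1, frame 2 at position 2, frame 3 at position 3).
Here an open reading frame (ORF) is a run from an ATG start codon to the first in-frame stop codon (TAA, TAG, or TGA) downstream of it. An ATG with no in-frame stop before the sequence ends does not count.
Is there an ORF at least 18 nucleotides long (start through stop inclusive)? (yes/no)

yes

Frame 1: TCA GAT GCT ACG GCC AAT TTA AGC GTT GTC GTG CTG TGA GGG GAA TGT AGA — no ATG→stop ORF.
Frame 2: CAG ATG CTA CGG CCA ATT TAA GCG TTG TCG TGC TGT GAG GGG AAT GTA GAA — ATG at 5, stop TAA at 20 → 18 nt.
Frame 3: AGA TGC TAC GGC CAA TTT AAG CGT TGT CGT GCT GTG AGG GGA ATG TAG AAA — ATG at 45, stop TAG at 48 → 6 nt.
Frame 2 has an ORF of 18 nucleotides (positions 5–22) ≥ 18, so yes.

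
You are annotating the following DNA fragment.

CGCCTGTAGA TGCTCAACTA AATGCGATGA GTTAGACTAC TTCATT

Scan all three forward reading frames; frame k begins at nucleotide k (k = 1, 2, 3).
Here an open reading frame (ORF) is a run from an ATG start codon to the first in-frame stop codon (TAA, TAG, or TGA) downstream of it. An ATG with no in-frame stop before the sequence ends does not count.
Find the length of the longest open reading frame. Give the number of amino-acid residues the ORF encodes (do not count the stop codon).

Frame 1: CGC CTG TAG ATG CTC AAC TAA ATG CGA TGA GTT AGA CTA CTT CAT — ATG at 10, stop TAA at 19 → 12 nt; ATG at 22, stop TGA at 28 → 9 nt.
Frame 2: GCC TGT AGA TGC TCA ACT AAA TGC GAT GAG TTA GAC TAC TTC ATT — no ATG→stop ORF.
Frame 3: CCT GTA GAT GCT CAA CTA AAT GCG ATG AGT TAG ACT ACT TCA — ATG at 27, stop TAG at 33 → 9 nt.
Longest: frame 1, positions 10–21, 12 nt = 4 codons = 3 aa. → 3 amino acids.

3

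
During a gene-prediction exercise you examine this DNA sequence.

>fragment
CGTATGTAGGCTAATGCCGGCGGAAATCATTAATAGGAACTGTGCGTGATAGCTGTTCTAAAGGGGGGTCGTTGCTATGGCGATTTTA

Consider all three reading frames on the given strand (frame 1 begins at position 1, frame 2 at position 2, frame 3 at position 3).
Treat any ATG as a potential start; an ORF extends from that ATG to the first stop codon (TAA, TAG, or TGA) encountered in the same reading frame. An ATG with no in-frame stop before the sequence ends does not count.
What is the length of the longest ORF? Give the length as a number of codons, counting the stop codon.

12

Frame 1: CGT ATG TAG GCT AAT GCC GGC GGA AAT CAT TAA TAG GAA CTG TGC GTG ATA GCT GTT CTA AAG GGG GGT CGT TGC TAT GGC GAT TTT — ATG at 4, stop TAG at 7 → 6 nt.
Frame 2: GTA TGT AGG CTA ATG CCG GCG GAA ATC ATT AAT AGG AAC TGT GCG TGA TAG CTG TTC TAA AGG GGG GTC GTT GCT ATG GCG ATT TTA — ATG at 14, stop TGA at 47 → 36 nt.
Frame 3: TAT GTA GGC TAA TGC CGG CGG AAA TCA TTA ATA GGA ACT GTG CGT GAT AGC TGT TCT AAA GGG GGG TCG TTG CTA TGG CGA TTT — no ATG→stop ORF.
Longest: frame 2, positions 14–49, 36 nt = 12 codons = 11 aa. → 12 codons.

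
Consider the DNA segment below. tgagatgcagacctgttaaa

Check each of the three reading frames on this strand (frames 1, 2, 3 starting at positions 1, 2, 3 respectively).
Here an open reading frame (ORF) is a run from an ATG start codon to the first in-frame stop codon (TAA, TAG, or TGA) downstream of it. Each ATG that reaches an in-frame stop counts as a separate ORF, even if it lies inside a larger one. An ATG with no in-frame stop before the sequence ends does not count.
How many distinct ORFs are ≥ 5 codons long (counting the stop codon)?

Frame 1: TGA GAT GCA GAC CTG TTA — no ATG→stop ORF.
Frame 2: GAG ATG CAG ACC TGT TAA — ATG at 5, stop TAA at 17 → 15 nt.
Frame 3: AGA TGC AGA CCT GTT AAA — no ATG→stop ORF.
ORFs ≥ 5 codons: frame 2 5–19 (5 codons). Count = 1.

1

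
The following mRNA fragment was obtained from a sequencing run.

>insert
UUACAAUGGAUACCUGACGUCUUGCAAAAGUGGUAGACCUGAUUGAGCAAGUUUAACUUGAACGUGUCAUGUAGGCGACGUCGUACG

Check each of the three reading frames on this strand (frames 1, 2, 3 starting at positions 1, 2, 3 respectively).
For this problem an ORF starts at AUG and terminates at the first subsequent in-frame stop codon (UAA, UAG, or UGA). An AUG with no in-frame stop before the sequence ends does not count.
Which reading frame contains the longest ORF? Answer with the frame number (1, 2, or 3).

3

Frame 1: UUA CAA UGG AUA CCU GAC GUC UUG CAA AAG UGG UAG ACC UGA UUG AGC AAG UUU AAC UUG AAC GUG UCA UGU AGG CGA CGU CGU ACG — no AUG→stop ORF.
Frame 2: UAC AAU GGA UAC CUG ACG UCU UGC AAA AGU GGU AGA CCU GAU UGA GCA AGU UUA ACU UGA ACG UGU CAU GUA GGC GAC GUC GUA — no AUG→stop ORF.
Frame 3: ACA AUG GAU ACC UGA CGU CUU GCA AAA GUG GUA GAC CUG AUU GAG CAA GUU UAA CUU GAA CGU GUC AUG UAG GCG ACG UCG UAC — AUG at 6, stop UGA at 15 → 12 nt; AUG at 69, stop UAG at 72 → 6 nt.
Longest ORF is 12 nt in frame 3 (positions 6–17).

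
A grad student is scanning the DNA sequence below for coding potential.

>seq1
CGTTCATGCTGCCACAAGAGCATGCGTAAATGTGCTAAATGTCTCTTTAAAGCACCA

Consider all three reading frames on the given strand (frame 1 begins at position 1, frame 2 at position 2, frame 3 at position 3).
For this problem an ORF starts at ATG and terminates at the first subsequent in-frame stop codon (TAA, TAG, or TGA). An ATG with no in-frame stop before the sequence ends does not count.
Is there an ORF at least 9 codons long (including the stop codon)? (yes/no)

no

Frame 1: CGT TCA TGC TGC CAC AAG AGC ATG CGT AAA TGT GCT AAA TGT CTC TTT AAA GCA CCA — no ATG→stop ORF.
Frame 2: GTT CAT GCT GCC ACA AGA GCA TGC GTA AAT GTG CTA AAT GTC TCT TTA AAG CAC — no ATG→stop ORF.
Frame 3: TTC ATG CTG CCA CAA GAG CAT GCG TAA ATG TGC TAA ATG TCT CTT TAA AGC ACC — ATG at 6, stop TAA at 27 → 24 nt; ATG at 30, stop TAA at 36 → 9 nt; ATG at 39, stop TAA at 48 → 12 nt.
Largest ORF found is 8 codons < 9, so no.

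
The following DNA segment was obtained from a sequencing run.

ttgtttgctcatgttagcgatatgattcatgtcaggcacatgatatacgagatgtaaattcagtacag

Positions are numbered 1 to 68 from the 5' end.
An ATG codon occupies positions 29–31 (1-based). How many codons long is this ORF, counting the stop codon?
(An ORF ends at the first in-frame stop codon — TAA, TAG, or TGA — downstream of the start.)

5

Codons from position 29: ATG (29–31), TCA (32–34), GGC (35–37), ACA (38–40), TGA (41–43).
TGA is the first in-frame stop; that's 5 codons including the stop.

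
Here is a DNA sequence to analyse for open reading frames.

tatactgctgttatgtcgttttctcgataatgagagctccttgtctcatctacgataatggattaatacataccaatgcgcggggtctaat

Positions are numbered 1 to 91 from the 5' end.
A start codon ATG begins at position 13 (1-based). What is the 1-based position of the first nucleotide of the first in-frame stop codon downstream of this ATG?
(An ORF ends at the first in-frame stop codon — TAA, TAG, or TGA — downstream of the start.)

28

Codons from position 13: ATG (13–15), TCG (16–18), TTT (19–21), TCT (22–24), CGA (25–27), TAA (28–30).
TAA is a stop codon; it begins at position 28.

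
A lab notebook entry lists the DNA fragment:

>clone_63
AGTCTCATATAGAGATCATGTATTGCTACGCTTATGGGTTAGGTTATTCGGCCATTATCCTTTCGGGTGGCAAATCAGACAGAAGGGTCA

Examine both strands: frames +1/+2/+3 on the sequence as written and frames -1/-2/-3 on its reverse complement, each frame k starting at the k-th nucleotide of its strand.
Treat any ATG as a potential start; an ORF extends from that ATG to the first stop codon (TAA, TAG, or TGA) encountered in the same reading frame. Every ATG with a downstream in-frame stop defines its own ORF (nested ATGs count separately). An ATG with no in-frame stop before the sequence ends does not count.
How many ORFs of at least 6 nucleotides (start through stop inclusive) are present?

Reverse complement (5'→3'): TGACCCTTCTGTCTGATTTGCCACCCGAAAGGATAATGGCCGAATAACCTAACCCATAAGCGTAGCAATACATGATCTCTATATGAGACT
Frame +1: AGT CTC ATA TAG AGA TCA TGT ATT GCT ACG CTT ATG GGT TAG GTT ATT CGG CCA TTA TCC TTT CGG GTG GCA AAT CAG ACA GAA GGG TCA — ATG at 34, stop TAG at 40 → 9 nt.
Frame +2: GTC TCA TAT AGA GAT CAT GTA TTG CTA CGC TTA TGG GTT AGG TTA TTC GGC CAT TAT CCT TTC GGG TGG CAA ATC AGA CAG AAG GGT — no ATG→stop ORF.
Frame +3: TCT CAT ATA GAG ATC ATG TAT TGC TAC GCT TAT GGG TTA GGT TAT TCG GCC ATT ATC CTT TCG GGT GGC AAA TCA GAC AGA AGG GTC — no ATG→stop ORF.
Frame -1: TGA CCC TTC TGT CTG ATT TGC CAC CCG AAA GGA TAA TGG CCG AAT AAC CTA ACC CAT AAG CGT AGC AAT ACA TGA TCT CTA TAT GAG ACT — no ATG→stop ORF.
Frame -2: GAC CCT TCT GTC TGA TTT GCC ACC CGA AAG GAT AAT GGC CGA ATA ACC TAA CCC ATA AGC GTA GCA ATA CAT GAT CTC TAT ATG AGA — no ATG→stop ORF.
Frame -3: ACC CTT CTG TCT GAT TTG CCA CCC GAA AGG ATA ATG GCC GAA TAA CCT AAC CCA TAA GCG TAG CAA TAC ATG ATC TCT ATA TGA GAC — ATG at 36, stop TAA at 45 → 12 nt; ATG at 72, stop TGA at 84 → 15 nt.
ORFs ≥ 6 nucleotides: frame +1 34–42 (9 nucleotides), frame -3 36–47 (12 nucleotides), frame -3 72–86 (15 nucleotides). Count = 3.

3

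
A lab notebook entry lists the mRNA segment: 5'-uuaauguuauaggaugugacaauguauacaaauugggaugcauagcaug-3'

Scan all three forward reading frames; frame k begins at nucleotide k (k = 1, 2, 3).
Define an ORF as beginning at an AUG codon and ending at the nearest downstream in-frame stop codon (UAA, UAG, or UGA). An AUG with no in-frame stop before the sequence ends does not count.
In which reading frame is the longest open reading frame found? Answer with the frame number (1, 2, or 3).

Frame 1: UUA AUG UUA UAG GAU GUG ACA AUG UAU ACA AAU UGG GAU GCA UAG CAU — AUG at 4, stop UAG at 10 → 9 nt; AUG at 22, stop UAG at 43 → 24 nt.
Frame 2: UAA UGU UAU AGG AUG UGA CAA UGU AUA CAA AUU GGG AUG CAU AGC AUG — AUG at 14, stop UGA at 17 → 6 nt.
Frame 3: AAU GUU AUA GGA UGU GAC AAU GUA UAC AAA UUG GGA UGC AUA GCA — no AUG→stop ORF.
Longest ORF is 24 nt in frame 1 (positions 22–45).

1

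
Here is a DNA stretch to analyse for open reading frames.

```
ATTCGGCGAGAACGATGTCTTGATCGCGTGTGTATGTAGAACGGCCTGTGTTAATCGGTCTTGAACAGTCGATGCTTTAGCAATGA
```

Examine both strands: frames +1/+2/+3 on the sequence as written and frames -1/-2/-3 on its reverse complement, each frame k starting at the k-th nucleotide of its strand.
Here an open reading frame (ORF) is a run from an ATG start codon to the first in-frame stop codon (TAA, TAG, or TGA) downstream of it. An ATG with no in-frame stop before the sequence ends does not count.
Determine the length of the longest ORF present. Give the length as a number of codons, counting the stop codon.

3

Reverse complement (5'→3'): TCATTGCTAAAGCATCGACTGTTCAAGACCGATTAACACAGGCCGTTCTACATACACACGCGATCAAGACATCGTTCTCGCCGAAT
Frame +1: ATT CGG CGA GAA CGA TGT CTT GAT CGC GTG TGT ATG TAG AAC GGC CTG TGT TAA TCG GTC TTG AAC AGT CGA TGC TTT AGC AAT — ATG at 34, stop TAG at 37 → 6 nt.
Frame +2: TTC GGC GAG AAC GAT GTC TTG ATC GCG TGT GTA TGT AGA ACG GCC TGT GTT AAT CGG TCT TGA ACA GTC GAT GCT TTA GCA ATG — no ATG→stop ORF.
Frame +3: TCG GCG AGA ACG ATG TCT TGA TCG CGT GTG TAT GTA GAA CGG CCT GTG TTA ATC GGT CTT GAA CAG TCG ATG CTT TAG CAA TGA — ATG at 15, stop TGA at 21 → 9 nt; ATG at 72, stop TAG at 78 → 9 nt.
Frame -1: TCA TTG CTA AAG CAT CGA CTG TTC AAG ACC GAT TAA CAC AGG CCG TTC TAC ATA CAC ACG CGA TCA AGA CAT CGT TCT CGC CGA — no ATG→stop ORF.
Frame -2: CAT TGC TAA AGC ATC GAC TGT TCA AGA CCG ATT AAC ACA GGC CGT TCT ACA TAC ACA CGC GAT CAA GAC ATC GTT CTC GCC GAA — no ATG→stop ORF.
Frame -3: ATT GCT AAA GCA TCG ACT GTT CAA GAC CGA TTA ACA CAG GCC GTT CTA CAT ACA CAC GCG ATC AAG ACA TCG TTC TCG CCG AAT — no ATG→stop ORF.
Longest: frame +3, positions 15–23, 9 nt = 3 codons = 2 aa. → 3 codons.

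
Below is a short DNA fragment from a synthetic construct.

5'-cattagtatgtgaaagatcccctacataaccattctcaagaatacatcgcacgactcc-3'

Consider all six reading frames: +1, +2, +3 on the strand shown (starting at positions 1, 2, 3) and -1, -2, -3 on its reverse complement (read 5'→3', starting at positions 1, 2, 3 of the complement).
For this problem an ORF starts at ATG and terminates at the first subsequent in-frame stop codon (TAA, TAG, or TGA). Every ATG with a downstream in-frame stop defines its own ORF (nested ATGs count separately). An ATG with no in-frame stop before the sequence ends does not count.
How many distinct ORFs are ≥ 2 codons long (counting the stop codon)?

Reverse complement (5'→3'): GGAGTCGTGCGATGTATTCTTGAGAATGGTTATGTAGGGGATCTTTCACATACTAATG
Frame +1: CAT TAG TAT GTG AAA GAT CCC CTA CAT AAC CAT TCT CAA GAA TAC ATC GCA CGA CTC — no ATG→stop ORF.
Frame +2: ATT AGT ATG TGA AAG ATC CCC TAC ATA ACC ATT CTC AAG AAT ACA TCG CAC GAC TCC — ATG at 8, stop TGA at 11 → 6 nt.
Frame +3: TTA GTA TGT GAA AGA TCC CCT ACA TAA CCA TTC TCA AGA ATA CAT CGC ACG ACT — no ATG→stop ORF.
Frame -1: GGA GTC GTG CGA TGT ATT CTT GAG AAT GGT TAT GTA GGG GAT CTT TCA CAT ACT AAT — no ATG→stop ORF.
Frame -2: GAG TCG TGC GAT GTA TTC TTG AGA ATG GTT ATG TAG GGG ATC TTT CAC ATA CTA ATG — ATG at 26, stop TAG at 35 → 12 nt; ATG at 32, stop TAG at 35 → 6 nt.
Frame -3: AGT CGT GCG ATG TAT TCT TGA GAA TGG TTA TGT AGG GGA TCT TTC ACA TAC TAA — ATG at 12, stop TGA at 21 → 12 nt.
ORFs ≥ 2 codons: frame +2 8–13 (2 codons), frame -2 26–37 (4 codons), frame -2 32–37 (2 codons), frame -3 12–23 (4 codons). Count = 4.

4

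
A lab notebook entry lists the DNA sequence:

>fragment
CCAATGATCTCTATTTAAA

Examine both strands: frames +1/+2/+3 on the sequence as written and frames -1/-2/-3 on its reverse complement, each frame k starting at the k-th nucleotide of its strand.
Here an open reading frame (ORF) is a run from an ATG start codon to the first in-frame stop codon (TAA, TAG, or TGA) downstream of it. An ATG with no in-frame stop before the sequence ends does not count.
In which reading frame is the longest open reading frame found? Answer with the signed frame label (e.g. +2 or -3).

+1

Reverse complement (5'→3'): TTTAAATAGAGATCATTGG
Frame +1: CCA ATG ATC TCT ATT TAA — ATG at 4, stop TAA at 16 → 15 nt.
Frame +2: CAA TGA TCT CTA TTT AAA — no ATG→stop ORF.
Frame +3: AAT GAT CTC TAT TTA — no ATG→stop ORF.
Frame -1: TTT AAA TAG AGA TCA TTG — no ATG→stop ORF.
Frame -2: TTA AAT AGA GAT CAT TGG — no ATG→stop ORF.
Frame -3: TAA ATA GAG ATC ATT — no ATG→stop ORF.
Longest ORF is 15 nt in frame +1 (positions 4–18).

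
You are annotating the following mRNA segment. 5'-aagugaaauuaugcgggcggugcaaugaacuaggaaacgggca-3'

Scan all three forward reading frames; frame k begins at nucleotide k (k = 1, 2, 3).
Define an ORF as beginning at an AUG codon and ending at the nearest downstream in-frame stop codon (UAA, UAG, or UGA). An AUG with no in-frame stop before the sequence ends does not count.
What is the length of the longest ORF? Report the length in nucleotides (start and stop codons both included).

Frame 1: AAG UGA AAU UAU GCG GGC GGU GCA AUG AAC UAG GAA ACG GGC — AUG at 25, stop UAG at 31 → 9 nt.
Frame 2: AGU GAA AUU AUG CGG GCG GUG CAA UGA ACU AGG AAA CGG GCA — AUG at 11, stop UGA at 26 → 18 nt.
Frame 3: GUG AAA UUA UGC GGG CGG UGC AAU GAA CUA GGA AAC GGG — no AUG→stop ORF.
Longest: frame 2, positions 11–28, 18 nt = 6 codons = 5 aa. → 18 nucleotides.

18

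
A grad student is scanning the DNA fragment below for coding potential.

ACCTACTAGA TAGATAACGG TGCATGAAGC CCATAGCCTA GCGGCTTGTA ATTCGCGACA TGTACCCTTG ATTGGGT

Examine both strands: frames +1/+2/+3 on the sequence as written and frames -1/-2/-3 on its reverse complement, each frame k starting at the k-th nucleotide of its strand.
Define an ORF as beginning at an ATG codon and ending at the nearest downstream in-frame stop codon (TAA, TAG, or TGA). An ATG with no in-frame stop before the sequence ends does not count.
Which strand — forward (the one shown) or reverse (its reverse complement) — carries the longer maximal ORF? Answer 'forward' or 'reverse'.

Reverse complement (5'→3'): ACCCAATCAAGGGTACATGTCGCGAATTACAAGCCGCTAGGCTATGGGCTTCATGCACCGTTATCTATCTAGTAGGT
Frame +1: ACC TAC TAG ATA GAT AAC GGT GCA TGA AGC CCA TAG CCT AGC GGC TTG TAA TTC GCG ACA TGT ACC CTT GAT TGG — no ATG→stop ORF.
Frame +2: CCT ACT AGA TAG ATA ACG GTG CAT GAA GCC CAT AGC CTA GCG GCT TGT AAT TCG CGA CAT GTA CCC TTG ATT GGG — no ATG→stop ORF.
Frame +3: CTA CTA GAT AGA TAA CGG TGC ATG AAG CCC ATA GCC TAG CGG CTT GTA ATT CGC GAC ATG TAC CCT TGA TTG GGT — ATG at 24, stop TAG at 39 → 18 nt; ATG at 60, stop TGA at 69 → 12 nt.
Frame -1: ACC CAA TCA AGG GTA CAT GTC GCG AAT TAC AAG CCG CTA GGC TAT GGG CTT CAT GCA CCG TTA TCT ATC TAG TAG — no ATG→stop ORF.
Frame -2: CCC AAT CAA GGG TAC ATG TCG CGA ATT ACA AGC CGC TAG GCT ATG GGC TTC ATG CAC CGT TAT CTA TCT AGT AGG — ATG at 17, stop TAG at 38 → 24 nt.
Frame -3: CCA ATC AAG GGT ACA TGT CGC GAA TTA CAA GCC GCT AGG CTA TGG GCT TCA TGC ACC GTT ATC TAT CTA GTA GGT — no ATG→stop ORF.
Forward-strand max 18 nt; reverse-strand max 24 nt. The reverse strand has the longer ORF.

reverse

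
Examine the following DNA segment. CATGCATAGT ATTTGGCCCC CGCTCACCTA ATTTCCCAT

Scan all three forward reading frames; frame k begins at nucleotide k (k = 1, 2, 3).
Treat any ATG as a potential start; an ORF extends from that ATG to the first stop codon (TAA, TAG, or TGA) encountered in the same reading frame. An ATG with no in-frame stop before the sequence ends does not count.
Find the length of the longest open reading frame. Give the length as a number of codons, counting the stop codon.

10

Frame 1: CAT GCA TAG TAT TTG GCC CCC GCT CAC CTA ATT TCC CAT — no ATG→stop ORF.
Frame 2: ATG CAT AGT ATT TGG CCC CCG CTC ACC TAA TTT CCC — ATG at 2, stop TAA at 29 → 30 nt.
Frame 3: TGC ATA GTA TTT GGC CCC CGC TCA CCT AAT TTC CCA — no ATG→stop ORF.
Longest: frame 2, positions 2–31, 30 nt = 10 codons = 9 aa. → 10 codons.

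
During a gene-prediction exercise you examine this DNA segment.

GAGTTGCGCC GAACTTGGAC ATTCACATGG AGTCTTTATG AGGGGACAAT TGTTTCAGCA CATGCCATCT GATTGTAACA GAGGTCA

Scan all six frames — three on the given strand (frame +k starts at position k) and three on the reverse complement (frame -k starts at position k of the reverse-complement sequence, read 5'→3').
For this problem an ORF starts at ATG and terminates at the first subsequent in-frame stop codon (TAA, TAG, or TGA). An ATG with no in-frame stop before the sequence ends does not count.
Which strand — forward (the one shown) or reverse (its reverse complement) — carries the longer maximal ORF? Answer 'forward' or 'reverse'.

Reverse complement (5'→3'): TGACCTCTGTTACAATCAGATGGCATGTGCTGAAACAATTGTCCCCTCATAAAGACTCCATGTGAATGTCCAAGTTCGGCGCAACTC
Frame +1: GAG TTG CGC CGA ACT TGG ACA TTC ACA TGG AGT CTT TAT GAG GGG ACA ATT GTT TCA GCA CAT GCC ATC TGA TTG TAA CAG AGG TCA — no ATG→stop ORF.
Frame +2: AGT TGC GCC GAA CTT GGA CAT TCA CAT GGA GTC TTT ATG AGG GGA CAA TTG TTT CAG CAC ATG CCA TCT GAT TGT AAC AGA GGT — no ATG→stop ORF.
Frame +3: GTT GCG CCG AAC TTG GAC ATT CAC ATG GAG TCT TTA TGA GGG GAC AAT TGT TTC AGC ACA TGC CAT CTG ATT GTA ACA GAG GTC — ATG at 27, stop TGA at 39 → 15 nt.
Frame -1: TGA CCT CTG TTA CAA TCA GAT GGC ATG TGC TGA AAC AAT TGT CCC CTC ATA AAG ACT CCA TGT GAA TGT CCA AGT TCG GCG CAA CTC — ATG at 25, stop TGA at 31 → 9 nt.
Frame -2: GAC CTC TGT TAC AAT CAG ATG GCA TGT GCT GAA ACA ATT GTC CCC TCA TAA AGA CTC CAT GTG AAT GTC CAA GTT CGG CGC AAC — ATG at 20, stop TAA at 50 → 33 nt.
Frame -3: ACC TCT GTT ACA ATC AGA TGG CAT GTG CTG AAA CAA TTG TCC CCT CAT AAA GAC TCC ATG TGA ATG TCC AAG TTC GGC GCA ACT — ATG at 60, stop TGA at 63 → 6 nt.
Forward-strand max 15 nt; reverse-strand max 33 nt. The reverse strand has the longer ORF.

reverse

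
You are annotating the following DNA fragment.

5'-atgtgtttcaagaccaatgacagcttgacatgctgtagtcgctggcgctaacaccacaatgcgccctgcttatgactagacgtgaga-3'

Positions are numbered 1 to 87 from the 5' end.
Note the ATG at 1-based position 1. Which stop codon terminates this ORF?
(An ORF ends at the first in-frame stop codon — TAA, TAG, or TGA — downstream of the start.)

Codons from position 1: ATG (1–3), TGT (4–6), TTC (7–9), AAG (10–12), ACC (13–15), AAT (16–18), GAC (19–21), AGC (22–24), TTG (25–27), ACA (28–30), TGC (31–33), TGT (34–36), AGT (37–39), CGC (40–42), TGG (43–45), CGC (46–48), TAA (49–51).
The first in-frame stop codon is TAA.

TAA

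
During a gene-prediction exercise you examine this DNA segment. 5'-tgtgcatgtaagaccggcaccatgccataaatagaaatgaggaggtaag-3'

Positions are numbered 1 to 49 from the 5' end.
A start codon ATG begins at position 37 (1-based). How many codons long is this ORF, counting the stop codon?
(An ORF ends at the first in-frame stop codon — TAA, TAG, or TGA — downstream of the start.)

4

Codons from position 37: ATG (37–39), AGG (40–42), AGG (43–45), TAA (46–48).
TAA is the first in-frame stop; that's 4 codons including the stop.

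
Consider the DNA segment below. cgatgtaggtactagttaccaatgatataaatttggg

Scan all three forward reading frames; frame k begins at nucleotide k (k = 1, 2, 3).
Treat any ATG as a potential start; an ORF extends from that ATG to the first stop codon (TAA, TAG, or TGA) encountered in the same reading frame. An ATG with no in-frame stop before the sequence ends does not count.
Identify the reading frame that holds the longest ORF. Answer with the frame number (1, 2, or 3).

1

Frame 1: CGA TGT AGG TAC TAG TTA CCA ATG ATA TAA ATT TGG — ATG at 22, stop TAA at 28 → 9 nt.
Frame 2: GAT GTA GGT ACT AGT TAC CAA TGA TAT AAA TTT GGG — no ATG→stop ORF.
Frame 3: ATG TAG GTA CTA GTT ACC AAT GAT ATA AAT TTG — ATG at 3, stop TAG at 6 → 6 nt.
Longest ORF is 9 nt in frame 1 (positions 22–30).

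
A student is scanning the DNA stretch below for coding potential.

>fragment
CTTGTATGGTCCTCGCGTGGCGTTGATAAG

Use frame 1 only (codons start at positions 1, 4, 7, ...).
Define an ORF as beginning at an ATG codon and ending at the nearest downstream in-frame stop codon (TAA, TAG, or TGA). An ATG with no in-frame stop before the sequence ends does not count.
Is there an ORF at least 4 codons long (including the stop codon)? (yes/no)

no

Frame 1: CTT GTA TGG TCC TCG CGT GGC GTT GAT AAG — no ATG→stop ORF.
Largest ORF found is 0 codons < 4, so no.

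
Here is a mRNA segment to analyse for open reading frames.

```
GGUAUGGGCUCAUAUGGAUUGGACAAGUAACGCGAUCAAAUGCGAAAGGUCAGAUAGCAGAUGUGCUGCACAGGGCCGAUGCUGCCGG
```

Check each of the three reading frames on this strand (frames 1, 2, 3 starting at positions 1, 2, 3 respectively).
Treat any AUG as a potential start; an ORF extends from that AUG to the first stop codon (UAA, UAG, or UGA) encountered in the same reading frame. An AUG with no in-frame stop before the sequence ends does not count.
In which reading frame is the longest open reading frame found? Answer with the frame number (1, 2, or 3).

1

Frame 1: GGU AUG GGC UCA UAU GGA UUG GAC AAG UAA CGC GAU CAA AUG CGA AAG GUC AGA UAG CAG AUG UGC UGC ACA GGG CCG AUG CUG CCG — AUG at 4, stop UAA at 28 → 27 nt; AUG at 40, stop UAG at 55 → 18 nt.
Frame 2: GUA UGG GCU CAU AUG GAU UGG ACA AGU AAC GCG AUC AAA UGC GAA AGG UCA GAU AGC AGA UGU GCU GCA CAG GGC CGA UGC UGC CGG — no AUG→stop ORF.
Frame 3: UAU GGG CUC AUA UGG AUU GGA CAA GUA ACG CGA UCA AAU GCG AAA GGU CAG AUA GCA GAU GUG CUG CAC AGG GCC GAU GCU GCC — no AUG→stop ORF.
Longest ORF is 27 nt in frame 1 (positions 4–30).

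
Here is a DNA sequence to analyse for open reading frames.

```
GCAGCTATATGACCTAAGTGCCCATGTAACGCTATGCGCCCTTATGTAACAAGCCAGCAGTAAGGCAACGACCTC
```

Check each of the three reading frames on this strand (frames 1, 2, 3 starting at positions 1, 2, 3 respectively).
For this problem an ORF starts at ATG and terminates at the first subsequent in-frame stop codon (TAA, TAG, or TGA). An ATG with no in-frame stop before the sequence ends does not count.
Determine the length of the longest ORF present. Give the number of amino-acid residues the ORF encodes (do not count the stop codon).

Frame 1: GCA GCT ATA TGA CCT AAG TGC CCA TGT AAC GCT ATG CGC CCT TAT GTA ACA AGC CAG CAG TAA GGC AAC GAC CTC — ATG at 34, stop TAA at 61 → 30 nt.
Frame 2: CAG CTA TAT GAC CTA AGT GCC CAT GTA ACG CTA TGC GCC CTT ATG TAA CAA GCC AGC AGT AAG GCA ACG ACC — ATG at 44, stop TAA at 47 → 6 nt.
Frame 3: AGC TAT ATG ACC TAA GTG CCC ATG TAA CGC TAT GCG CCC TTA TGT AAC AAG CCA GCA GTA AGG CAA CGA CCT — ATG at 9, stop TAA at 15 → 9 nt; ATG at 24, stop TAA at 27 → 6 nt.
Longest: frame 1, positions 34–63, 30 nt = 10 codons = 9 aa. → 9 amino acids.

9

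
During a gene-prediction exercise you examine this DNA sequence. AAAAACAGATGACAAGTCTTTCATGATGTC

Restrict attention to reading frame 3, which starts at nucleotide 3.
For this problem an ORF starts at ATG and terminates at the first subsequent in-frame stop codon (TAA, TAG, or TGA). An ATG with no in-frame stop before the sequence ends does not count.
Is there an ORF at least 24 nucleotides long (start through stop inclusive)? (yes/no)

Frame 3: AAA CAG ATG ACA AGT CTT TCA TGA TGT — ATG at 9, stop TGA at 24 → 18 nt.
Largest ORF found is 18 nucleotides < 24, so no.

no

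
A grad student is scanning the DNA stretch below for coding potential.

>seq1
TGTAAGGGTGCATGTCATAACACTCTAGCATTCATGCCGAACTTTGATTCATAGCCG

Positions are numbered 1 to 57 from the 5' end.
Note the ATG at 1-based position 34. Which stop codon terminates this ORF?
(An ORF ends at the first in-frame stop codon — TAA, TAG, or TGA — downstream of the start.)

TAG

Codons from position 34: ATG (34–36), CCG (37–39), AAC (40–42), TTT (43–45), GAT (46–48), TCA (49–51), TAG (52–54).
The first in-frame stop codon is TAG.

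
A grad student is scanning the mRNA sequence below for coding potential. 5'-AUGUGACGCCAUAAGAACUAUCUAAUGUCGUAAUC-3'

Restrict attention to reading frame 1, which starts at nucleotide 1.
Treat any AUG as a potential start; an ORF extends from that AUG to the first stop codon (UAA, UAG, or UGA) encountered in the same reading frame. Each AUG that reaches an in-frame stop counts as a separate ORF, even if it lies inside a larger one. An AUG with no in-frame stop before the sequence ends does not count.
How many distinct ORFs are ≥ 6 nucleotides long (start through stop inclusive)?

Frame 1: AUG UGA CGC CAU AAG AAC UAU CUA AUG UCG UAA — AUG at 1, stop UGA at 4 → 6 nt; AUG at 25, stop UAA at 31 → 9 nt.
ORFs ≥ 6 nucleotides: frame 1 1–6 (6 nucleotides), frame 1 25–33 (9 nucleotides). Count = 2.

2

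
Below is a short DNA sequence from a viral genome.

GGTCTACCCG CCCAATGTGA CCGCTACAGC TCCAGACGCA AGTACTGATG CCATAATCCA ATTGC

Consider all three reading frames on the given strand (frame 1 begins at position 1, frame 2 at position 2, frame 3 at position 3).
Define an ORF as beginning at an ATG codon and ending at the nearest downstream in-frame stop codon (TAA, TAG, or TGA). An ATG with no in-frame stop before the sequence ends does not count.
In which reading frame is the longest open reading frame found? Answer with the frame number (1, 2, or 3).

3

Frame 1: GGT CTA CCC GCC CAA TGT GAC CGC TAC AGC TCC AGA CGC AAG TAC TGA TGC CAT AAT CCA ATT — no ATG→stop ORF.
Frame 2: GTC TAC CCG CCC AAT GTG ACC GCT ACA GCT CCA GAC GCA AGT ACT GAT GCC ATA ATC CAA TTG — no ATG→stop ORF.
Frame 3: TCT ACC CGC CCA ATG TGA CCG CTA CAG CTC CAG ACG CAA GTA CTG ATG CCA TAA TCC AAT TGC — ATG at 15, stop TGA at 18 → 6 nt; ATG at 48, stop TAA at 54 → 9 nt.
Longest ORF is 9 nt in frame 3 (positions 48–56).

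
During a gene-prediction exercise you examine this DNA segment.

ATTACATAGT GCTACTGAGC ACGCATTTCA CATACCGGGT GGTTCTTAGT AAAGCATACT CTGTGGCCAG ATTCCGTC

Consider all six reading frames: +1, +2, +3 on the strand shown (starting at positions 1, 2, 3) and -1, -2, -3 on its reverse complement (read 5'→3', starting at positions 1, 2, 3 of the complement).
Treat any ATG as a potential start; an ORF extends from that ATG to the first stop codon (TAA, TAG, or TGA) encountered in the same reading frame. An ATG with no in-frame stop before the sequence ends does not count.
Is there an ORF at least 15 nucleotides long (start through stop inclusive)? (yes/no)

Reverse complement (5'→3'): GACGGAATCTGGCCACAGAGTATGCTTTACTAAGAACCACCCGGTATGTGAAATGCGTGCTCAGTAGCACTATGTAAT
Frame +1: ATT ACA TAG TGC TAC TGA GCA CGC ATT TCA CAT ACC GGG TGG TTC TTA GTA AAG CAT ACT CTG TGG CCA GAT TCC GTC — no ATG→stop ORF.
Frame +2: TTA CAT AGT GCT ACT GAG CAC GCA TTT CAC ATA CCG GGT GGT TCT TAG TAA AGC ATA CTC TGT GGC CAG ATT CCG — no ATG→stop ORF.
Frame +3: TAC ATA GTG CTA CTG AGC ACG CAT TTC ACA TAC CGG GTG GTT CTT AGT AAA GCA TAC TCT GTG GCC AGA TTC CGT — no ATG→stop ORF.
Frame -1: GAC GGA ATC TGG CCA CAG AGT ATG CTT TAC TAA GAA CCA CCC GGT ATG TGA AAT GCG TGC TCA GTA GCA CTA TGT AAT — ATG at 22, stop TAA at 31 → 12 nt; ATG at 46, stop TGA at 49 → 6 nt.
Frame -2: ACG GAA TCT GGC CAC AGA GTA TGC TTT ACT AAG AAC CAC CCG GTA TGT GAA ATG CGT GCT CAG TAG CAC TAT GTA — ATG at 53, stop TAG at 65 → 15 nt.
Frame -3: CGG AAT CTG GCC ACA GAG TAT GCT TTA CTA AGA ACC ACC CGG TAT GTG AAA TGC GTG CTC AGT AGC ACT ATG TAA — ATG at 72, stop TAA at 75 → 6 nt.
Frame -2 has an ORF of 15 nucleotides (positions 53–67) ≥ 15, so yes.

yes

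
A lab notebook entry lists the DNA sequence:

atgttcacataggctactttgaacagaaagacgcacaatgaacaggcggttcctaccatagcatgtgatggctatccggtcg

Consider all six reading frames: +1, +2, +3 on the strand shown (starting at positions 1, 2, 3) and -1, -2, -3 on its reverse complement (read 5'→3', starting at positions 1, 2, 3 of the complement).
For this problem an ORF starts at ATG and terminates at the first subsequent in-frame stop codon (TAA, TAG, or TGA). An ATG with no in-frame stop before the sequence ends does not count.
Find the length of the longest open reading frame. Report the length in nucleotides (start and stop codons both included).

Reverse complement (5'→3'): CGACCGGATAGCCATCACATGCTATGGTAGGAACCGCCTGTTCATTGTGCGTCTTTCTGTTCAAAGTAGCCTATGTGAACAT
Frame +1: ATG TTC ACA TAG GCT ACT TTG AAC AGA AAG ACG CAC AAT GAA CAG GCG GTT CCT ACC ATA GCA TGT GAT GGC TAT CCG GTC — ATG at 1, stop TAG at 10 → 12 nt.
Frame +2: TGT TCA CAT AGG CTA CTT TGA ACA GAA AGA CGC ACA ATG AAC AGG CGG TTC CTA CCA TAG CAT GTG ATG GCT ATC CGG TCG — ATG at 38, stop TAG at 59 → 24 nt.
Frame +3: GTT CAC ATA GGC TAC TTT GAA CAG AAA GAC GCA CAA TGA ACA GGC GGT TCC TAC CAT AGC ATG TGA TGG CTA TCC GGT — ATG at 63, stop TGA at 66 → 6 nt.
Frame -1: CGA CCG GAT AGC CAT CAC ATG CTA TGG TAG GAA CCG CCT GTT CAT TGT GCG TCT TTC TGT TCA AAG TAG CCT ATG TGA ACA — ATG at 19, stop TAG at 28 → 12 nt; ATG at 73, stop TGA at 76 → 6 nt.
Frame -2: GAC CGG ATA GCC ATC ACA TGC TAT GGT AGG AAC CGC CTG TTC ATT GTG CGT CTT TCT GTT CAA AGT AGC CTA TGT GAA CAT — no ATG→stop ORF.
Frame -3: ACC GGA TAG CCA TCA CAT GCT ATG GTA GGA ACC GCC TGT TCA TTG TGC GTC TTT CTG TTC AAA GTA GCC TAT GTG AAC — no ATG→stop ORF.
Longest: frame +2, positions 38–61, 24 nt = 8 codons = 7 aa. → 24 nucleotides.

24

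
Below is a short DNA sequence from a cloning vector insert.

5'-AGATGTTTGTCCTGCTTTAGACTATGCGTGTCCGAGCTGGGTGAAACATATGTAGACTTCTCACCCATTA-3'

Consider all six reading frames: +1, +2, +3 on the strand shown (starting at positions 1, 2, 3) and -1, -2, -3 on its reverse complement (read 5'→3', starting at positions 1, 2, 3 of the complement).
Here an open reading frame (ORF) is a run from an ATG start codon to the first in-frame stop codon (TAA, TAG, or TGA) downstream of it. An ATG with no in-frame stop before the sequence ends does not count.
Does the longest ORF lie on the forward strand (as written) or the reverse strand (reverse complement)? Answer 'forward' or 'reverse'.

Reverse complement (5'→3'): TAATGGGTGAGAAGTCTACATATGTTTCACCCAGCTCGGACACGCATAGTCTAAAGCAGGACAAACATCT
Frame +1: AGA TGT TTG TCC TGC TTT AGA CTA TGC GTG TCC GAG CTG GGT GAA ACA TAT GTA GAC TTC TCA CCC ATT — no ATG→stop ORF.
Frame +2: GAT GTT TGT CCT GCT TTA GAC TAT GCG TGT CCG AGC TGG GTG AAA CAT ATG TAG ACT TCT CAC CCA TTA — ATG at 50, stop TAG at 53 → 6 nt.
Frame +3: ATG TTT GTC CTG CTT TAG ACT ATG CGT GTC CGA GCT GGG TGA AAC ATA TGT AGA CTT CTC ACC CAT — ATG at 3, stop TAG at 18 → 18 nt; ATG at 24, stop TGA at 42 → 21 nt.
Frame -1: TAA TGG GTG AGA AGT CTA CAT ATG TTT CAC CCA GCT CGG ACA CGC ATA GTC TAA AGC AGG ACA AAC ATC — ATG at 22, stop TAA at 52 → 33 nt.
Frame -2: AAT GGG TGA GAA GTC TAC ATA TGT TTC ACC CAG CTC GGA CAC GCA TAG TCT AAA GCA GGA CAA ACA TCT — no ATG→stop ORF.
Frame -3: ATG GGT GAG AAG TCT ACA TAT GTT TCA CCC AGC TCG GAC ACG CAT AGT CTA AAG CAG GAC AAA CAT — no ATG→stop ORF.
Forward-strand max 21 nt; reverse-strand max 33 nt. The reverse strand has the longer ORF.

reverse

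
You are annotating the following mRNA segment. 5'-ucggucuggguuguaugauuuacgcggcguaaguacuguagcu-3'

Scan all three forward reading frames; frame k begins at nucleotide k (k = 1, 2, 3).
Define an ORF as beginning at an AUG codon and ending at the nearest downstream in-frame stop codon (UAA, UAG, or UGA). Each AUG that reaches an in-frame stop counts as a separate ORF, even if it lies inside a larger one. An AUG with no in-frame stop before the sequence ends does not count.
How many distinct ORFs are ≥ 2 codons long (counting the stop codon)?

1

Frame 1: UCG GUC UGG GUU GUA UGA UUU ACG CGG CGU AAG UAC UGU AGC — no AUG→stop ORF.
Frame 2: CGG UCU GGG UUG UAU GAU UUA CGC GGC GUA AGU ACU GUA GCU — no AUG→stop ORF.
Frame 3: GGU CUG GGU UGU AUG AUU UAC GCG GCG UAA GUA CUG UAG — AUG at 15, stop UAA at 30 → 18 nt.
ORFs ≥ 2 codons: frame 3 15–32 (6 codons). Count = 1.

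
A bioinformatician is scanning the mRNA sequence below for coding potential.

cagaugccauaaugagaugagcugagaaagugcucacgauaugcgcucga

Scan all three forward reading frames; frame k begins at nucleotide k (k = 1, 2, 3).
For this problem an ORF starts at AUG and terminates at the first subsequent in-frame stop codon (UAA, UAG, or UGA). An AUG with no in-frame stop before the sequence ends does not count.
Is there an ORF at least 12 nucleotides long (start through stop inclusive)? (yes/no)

no

Frame 1: CAG AUG CCA UAA UGA GAU GAG CUG AGA AAG UGC UCA CGA UAU GCG CUC — AUG at 4, stop UAA at 10 → 9 nt.
Frame 2: AGA UGC CAU AAU GAG AUG AGC UGA GAA AGU GCU CAC GAU AUG CGC UCG — AUG at 17, stop UGA at 23 → 9 nt.
Frame 3: GAU GCC AUA AUG AGA UGA GCU GAG AAA GUG CUC ACG AUA UGC GCU CGA — AUG at 12, stop UGA at 18 → 9 nt.
Largest ORF found is 9 nucleotides < 12, so no.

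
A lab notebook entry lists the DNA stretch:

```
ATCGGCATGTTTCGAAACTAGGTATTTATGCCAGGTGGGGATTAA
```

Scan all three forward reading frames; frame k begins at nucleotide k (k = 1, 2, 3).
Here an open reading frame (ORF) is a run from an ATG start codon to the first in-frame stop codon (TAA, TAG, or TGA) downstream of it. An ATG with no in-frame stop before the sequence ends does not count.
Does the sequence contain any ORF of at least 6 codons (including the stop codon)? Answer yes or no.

Frame 1: ATC GGC ATG TTT CGA AAC TAG GTA TTT ATG CCA GGT GGG GAT TAA — ATG at 7, stop TAG at 19 → 15 nt; ATG at 28, stop TAA at 43 → 18 nt.
Frame 2: TCG GCA TGT TTC GAA ACT AGG TAT TTA TGC CAG GTG GGG ATT — no ATG→stop ORF.
Frame 3: CGG CAT GTT TCG AAA CTA GGT ATT TAT GCC AGG TGG GGA TTA — no ATG→stop ORF.
Frame 1 has an ORF of 6 codons (positions 28–45) ≥ 6, so yes.

yes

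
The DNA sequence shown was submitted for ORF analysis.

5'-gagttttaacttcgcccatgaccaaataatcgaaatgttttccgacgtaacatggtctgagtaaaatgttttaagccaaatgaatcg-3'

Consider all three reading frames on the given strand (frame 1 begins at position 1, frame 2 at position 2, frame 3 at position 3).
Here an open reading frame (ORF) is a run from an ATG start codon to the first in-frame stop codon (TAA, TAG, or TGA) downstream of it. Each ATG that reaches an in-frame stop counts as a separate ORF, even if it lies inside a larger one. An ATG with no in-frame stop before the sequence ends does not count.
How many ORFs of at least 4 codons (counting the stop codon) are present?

2

Frame 1: GAG TTT TAA CTT CGC CCA TGA CCA AAT AAT CGA AAT GTT TTC CGA CGT AAC ATG GTC TGA GTA AAA TGT TTT AAG CCA AAT GAA TCG — ATG at 52, stop TGA at 58 → 9 nt.
Frame 2: AGT TTT AAC TTC GCC CAT GAC CAA ATA ATC GAA ATG TTT TCC GAC GTA ACA TGG TCT GAG TAA AAT GTT TTA AGC CAA ATG AAT — ATG at 35, stop TAA at 62 → 30 nt.
Frame 3: GTT TTA ACT TCG CCC ATG ACC AAA TAA TCG AAA TGT TTT CCG ACG TAA CAT GGT CTG AGT AAA ATG TTT TAA GCC AAA TGA ATC — ATG at 18, stop TAA at 27 → 12 nt; ATG at 66, stop TAA at 72 → 9 nt.
ORFs ≥ 4 codons: frame 2 35–64 (10 codons), frame 3 18–29 (4 codons). Count = 2.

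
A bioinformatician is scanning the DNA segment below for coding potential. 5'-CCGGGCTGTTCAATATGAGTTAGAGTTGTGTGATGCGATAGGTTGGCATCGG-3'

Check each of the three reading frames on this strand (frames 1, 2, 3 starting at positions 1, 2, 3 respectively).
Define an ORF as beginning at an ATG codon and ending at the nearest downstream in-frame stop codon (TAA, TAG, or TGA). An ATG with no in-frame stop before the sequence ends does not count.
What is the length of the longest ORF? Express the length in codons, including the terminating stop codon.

Frame 1: CCG GGC TGT TCA ATA TGA GTT AGA GTT GTG TGA TGC GAT AGG TTG GCA TCG — no ATG→stop ORF.
Frame 2: CGG GCT GTT CAA TAT GAG TTA GAG TTG TGT GAT GCG ATA GGT TGG CAT CGG — no ATG→stop ORF.
Frame 3: GGG CTG TTC AAT ATG AGT TAG AGT TGT GTG ATG CGA TAG GTT GGC ATC — ATG at 15, stop TAG at 21 → 9 nt; ATG at 33, stop TAG at 39 → 9 nt.
Longest: frame 3, positions 15–23, 9 nt = 3 codons = 2 aa. → 3 codons.

3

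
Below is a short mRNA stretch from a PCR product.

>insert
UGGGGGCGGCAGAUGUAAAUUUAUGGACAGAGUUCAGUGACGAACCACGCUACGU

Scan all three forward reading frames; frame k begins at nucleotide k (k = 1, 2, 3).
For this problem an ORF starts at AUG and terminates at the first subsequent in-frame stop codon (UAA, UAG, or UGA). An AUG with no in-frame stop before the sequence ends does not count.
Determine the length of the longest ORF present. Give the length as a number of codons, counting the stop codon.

Frame 1: UGG GGG CGG CAG AUG UAA AUU UAU GGA CAG AGU UCA GUG ACG AAC CAC GCU ACG — AUG at 13, stop UAA at 16 → 6 nt.
Frame 2: GGG GGC GGC AGA UGU AAA UUU AUG GAC AGA GUU CAG UGA CGA ACC ACG CUA CGU — AUG at 23, stop UGA at 38 → 18 nt.
Frame 3: GGG GCG GCA GAU GUA AAU UUA UGG ACA GAG UUC AGU GAC GAA CCA CGC UAC — no AUG→stop ORF.
Longest: frame 2, positions 23–40, 18 nt = 6 codons = 5 aa. → 6 codons.

6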